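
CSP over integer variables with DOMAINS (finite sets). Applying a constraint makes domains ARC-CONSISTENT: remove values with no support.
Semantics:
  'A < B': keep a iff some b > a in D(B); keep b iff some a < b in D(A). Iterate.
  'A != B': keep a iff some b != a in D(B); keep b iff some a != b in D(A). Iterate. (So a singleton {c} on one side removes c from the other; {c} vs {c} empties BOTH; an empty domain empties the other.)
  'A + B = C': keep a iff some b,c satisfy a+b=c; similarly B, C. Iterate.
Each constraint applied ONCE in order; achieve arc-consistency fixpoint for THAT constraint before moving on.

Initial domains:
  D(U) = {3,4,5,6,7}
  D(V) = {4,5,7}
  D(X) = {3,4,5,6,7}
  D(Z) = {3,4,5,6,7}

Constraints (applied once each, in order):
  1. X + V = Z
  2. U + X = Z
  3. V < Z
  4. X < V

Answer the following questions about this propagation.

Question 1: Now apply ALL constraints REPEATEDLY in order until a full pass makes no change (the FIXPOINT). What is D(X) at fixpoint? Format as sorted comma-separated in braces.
Answer: {3}

Derivation:
pass 0 (initial): D(X)={3,4,5,6,7}
pass 1: U {3,4,5,6,7}->{4}; V {4,5,7}->{4}; X {3,4,5,6,7}->{3}; Z {3,4,5,6,7}->{7}
pass 2: no change
Fixpoint after 2 passes: D(X) = {3}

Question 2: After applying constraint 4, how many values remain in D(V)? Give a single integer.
Constraint 1 (X + V = Z) on D(X)={3,4,5,6,7} D(V)={4,5,7} D(Z)={3,4,5,6,7}: X {3,4,5,6,7}->{3}; V {4,5,7}->{4}; Z {3,4,5,6,7}->{7}
Constraint 2 (U + X = Z) on D(U)={3,4,5,6,7} D(X)={3} D(Z)={7}: U {3,4,5,6,7}->{4}
Constraint 3 (V < Z) on D(V)={4} D(Z)={7}: no change
Constraint 4 (X < V) on D(X)={3} D(V)={4}: no change
So after constraint 4: D(V)={4}, size = 1

Answer: 1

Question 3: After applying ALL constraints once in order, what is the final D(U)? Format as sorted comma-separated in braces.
Constraint 1 (X + V = Z) on D(X)={3,4,5,6,7} D(V)={4,5,7} D(Z)={3,4,5,6,7}: X {3,4,5,6,7}->{3}; V {4,5,7}->{4}; Z {3,4,5,6,7}->{7}
Constraint 2 (U + X = Z) on D(U)={3,4,5,6,7} D(X)={3} D(Z)={7}: U {3,4,5,6,7}->{4}
Constraint 3 (V < Z) on D(V)={4} D(Z)={7}: no change
Constraint 4 (X < V) on D(X)={3} D(V)={4}: no change
So after all 4 constraints: D(U) = {4}

Answer: {4}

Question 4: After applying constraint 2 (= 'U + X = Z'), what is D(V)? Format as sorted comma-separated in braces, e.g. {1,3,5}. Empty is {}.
Constraint 1 (X + V = Z) on D(X)={3,4,5,6,7} D(V)={4,5,7} D(Z)={3,4,5,6,7}: X {3,4,5,6,7}->{3}; V {4,5,7}->{4}; Z {3,4,5,6,7}->{7}
Constraint 2 (U + X = Z) on D(U)={3,4,5,6,7} D(X)={3} D(Z)={7}: U {3,4,5,6,7}->{4}
So after constraint 2: D(V) = {4}

Answer: {4}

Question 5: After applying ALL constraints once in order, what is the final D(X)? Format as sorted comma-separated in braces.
Answer: {3}

Derivation:
Constraint 1 (X + V = Z) on D(X)={3,4,5,6,7} D(V)={4,5,7} D(Z)={3,4,5,6,7}: X {3,4,5,6,7}->{3}; V {4,5,7}->{4}; Z {3,4,5,6,7}->{7}
Constraint 2 (U + X = Z) on D(U)={3,4,5,6,7} D(X)={3} D(Z)={7}: U {3,4,5,6,7}->{4}
Constraint 3 (V < Z) on D(V)={4} D(Z)={7}: no change
Constraint 4 (X < V) on D(X)={3} D(V)={4}: no change
So after all 4 constraints: D(X) = {3}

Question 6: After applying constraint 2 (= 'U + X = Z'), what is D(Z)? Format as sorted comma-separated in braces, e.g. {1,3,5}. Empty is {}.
Constraint 1 (X + V = Z) on D(X)={3,4,5,6,7} D(V)={4,5,7} D(Z)={3,4,5,6,7}: X {3,4,5,6,7}->{3}; V {4,5,7}->{4}; Z {3,4,5,6,7}->{7}
Constraint 2 (U + X = Z) on D(U)={3,4,5,6,7} D(X)={3} D(Z)={7}: U {3,4,5,6,7}->{4}
So after constraint 2: D(Z) = {7}

Answer: {7}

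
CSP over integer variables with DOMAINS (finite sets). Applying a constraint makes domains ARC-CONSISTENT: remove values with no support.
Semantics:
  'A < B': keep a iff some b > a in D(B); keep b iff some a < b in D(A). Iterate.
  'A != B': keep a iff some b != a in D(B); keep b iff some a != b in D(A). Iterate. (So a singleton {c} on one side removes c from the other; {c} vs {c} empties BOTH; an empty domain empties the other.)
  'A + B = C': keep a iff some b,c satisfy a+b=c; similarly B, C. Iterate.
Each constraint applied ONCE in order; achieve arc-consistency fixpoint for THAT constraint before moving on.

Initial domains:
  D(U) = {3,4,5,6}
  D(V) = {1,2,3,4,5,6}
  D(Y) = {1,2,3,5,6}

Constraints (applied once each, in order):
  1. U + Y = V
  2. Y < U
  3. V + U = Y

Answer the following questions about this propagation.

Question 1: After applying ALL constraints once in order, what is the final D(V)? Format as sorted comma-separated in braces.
Answer: {}

Derivation:
Constraint 1 (U + Y = V) on D(U)={3,4,5,6} D(Y)={1,2,3,5,6} D(V)={1,2,3,4,5,6}: U {3,4,5,6}->{3,4,5}; Y {1,2,3,5,6}->{1,2,3}; V {1,2,3,4,5,6}->{4,5,6}
Constraint 2 (Y < U) on D(Y)={1,2,3} D(U)={3,4,5}: no change
Constraint 3 (V + U = Y) on D(V)={4,5,6} D(U)={3,4,5} D(Y)={1,2,3}: V {4,5,6}->{}; U {3,4,5}->{}; Y {1,2,3}->{}
So after all 3 constraints: D(V) = {}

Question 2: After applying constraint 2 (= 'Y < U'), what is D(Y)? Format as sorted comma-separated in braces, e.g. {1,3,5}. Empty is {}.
Answer: {1,2,3}

Derivation:
Constraint 1 (U + Y = V) on D(U)={3,4,5,6} D(Y)={1,2,3,5,6} D(V)={1,2,3,4,5,6}: U {3,4,5,6}->{3,4,5}; Y {1,2,3,5,6}->{1,2,3}; V {1,2,3,4,5,6}->{4,5,6}
Constraint 2 (Y < U) on D(Y)={1,2,3} D(U)={3,4,5}: no change
So after constraint 2: D(Y) = {1,2,3}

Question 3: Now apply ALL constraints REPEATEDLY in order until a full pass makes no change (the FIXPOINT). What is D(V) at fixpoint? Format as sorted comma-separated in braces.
Answer: {}

Derivation:
pass 0 (initial): D(V)={1,2,3,4,5,6}
pass 1: U {3,4,5,6}->{}; V {1,2,3,4,5,6}->{}; Y {1,2,3,5,6}->{}
pass 2: no change
Fixpoint after 2 passes: D(V) = {}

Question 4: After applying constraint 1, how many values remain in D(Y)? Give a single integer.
Constraint 1 (U + Y = V) on D(U)={3,4,5,6} D(Y)={1,2,3,5,6} D(V)={1,2,3,4,5,6}: U {3,4,5,6}->{3,4,5}; Y {1,2,3,5,6}->{1,2,3}; V {1,2,3,4,5,6}->{4,5,6}
So after constraint 1: D(Y)={1,2,3}, size = 3

Answer: 3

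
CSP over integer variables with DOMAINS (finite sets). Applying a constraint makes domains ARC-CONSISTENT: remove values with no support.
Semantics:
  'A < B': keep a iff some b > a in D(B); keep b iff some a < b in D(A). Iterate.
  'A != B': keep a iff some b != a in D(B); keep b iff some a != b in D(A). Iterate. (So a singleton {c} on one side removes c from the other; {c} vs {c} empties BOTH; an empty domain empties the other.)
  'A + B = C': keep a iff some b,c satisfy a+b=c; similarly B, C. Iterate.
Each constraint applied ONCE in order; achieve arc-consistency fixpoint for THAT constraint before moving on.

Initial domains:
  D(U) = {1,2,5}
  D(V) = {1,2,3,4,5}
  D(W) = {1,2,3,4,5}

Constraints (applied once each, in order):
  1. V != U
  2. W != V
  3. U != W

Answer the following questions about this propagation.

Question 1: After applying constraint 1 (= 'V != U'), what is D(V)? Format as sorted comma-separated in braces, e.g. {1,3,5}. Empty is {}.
Answer: {1,2,3,4,5}

Derivation:
Constraint 1 (V != U) on D(V)={1,2,3,4,5} D(U)={1,2,5}: no change
So after constraint 1: D(V) = {1,2,3,4,5}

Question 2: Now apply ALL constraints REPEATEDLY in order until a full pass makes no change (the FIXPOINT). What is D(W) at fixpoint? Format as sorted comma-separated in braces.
pass 0 (initial): D(W)={1,2,3,4,5}
pass 1: no change
Fixpoint after 1 passes: D(W) = {1,2,3,4,5}

Answer: {1,2,3,4,5}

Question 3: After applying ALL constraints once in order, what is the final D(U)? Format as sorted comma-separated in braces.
Answer: {1,2,5}

Derivation:
Constraint 1 (V != U) on D(V)={1,2,3,4,5} D(U)={1,2,5}: no change
Constraint 2 (W != V) on D(W)={1,2,3,4,5} D(V)={1,2,3,4,5}: no change
Constraint 3 (U != W) on D(U)={1,2,5} D(W)={1,2,3,4,5}: no change
So after all 3 constraints: D(U) = {1,2,5}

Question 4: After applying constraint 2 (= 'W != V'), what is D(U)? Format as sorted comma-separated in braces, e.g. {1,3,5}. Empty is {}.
Answer: {1,2,5}

Derivation:
Constraint 1 (V != U) on D(V)={1,2,3,4,5} D(U)={1,2,5}: no change
Constraint 2 (W != V) on D(W)={1,2,3,4,5} D(V)={1,2,3,4,5}: no change
So after constraint 2: D(U) = {1,2,5}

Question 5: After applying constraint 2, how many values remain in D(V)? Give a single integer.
Constraint 1 (V != U) on D(V)={1,2,3,4,5} D(U)={1,2,5}: no change
Constraint 2 (W != V) on D(W)={1,2,3,4,5} D(V)={1,2,3,4,5}: no change
So after constraint 2: D(V)={1,2,3,4,5}, size = 5

Answer: 5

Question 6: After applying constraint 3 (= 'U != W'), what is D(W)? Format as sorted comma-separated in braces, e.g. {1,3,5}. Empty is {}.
Constraint 1 (V != U) on D(V)={1,2,3,4,5} D(U)={1,2,5}: no change
Constraint 2 (W != V) on D(W)={1,2,3,4,5} D(V)={1,2,3,4,5}: no change
Constraint 3 (U != W) on D(U)={1,2,5} D(W)={1,2,3,4,5}: no change
So after constraint 3: D(W) = {1,2,3,4,5}

Answer: {1,2,3,4,5}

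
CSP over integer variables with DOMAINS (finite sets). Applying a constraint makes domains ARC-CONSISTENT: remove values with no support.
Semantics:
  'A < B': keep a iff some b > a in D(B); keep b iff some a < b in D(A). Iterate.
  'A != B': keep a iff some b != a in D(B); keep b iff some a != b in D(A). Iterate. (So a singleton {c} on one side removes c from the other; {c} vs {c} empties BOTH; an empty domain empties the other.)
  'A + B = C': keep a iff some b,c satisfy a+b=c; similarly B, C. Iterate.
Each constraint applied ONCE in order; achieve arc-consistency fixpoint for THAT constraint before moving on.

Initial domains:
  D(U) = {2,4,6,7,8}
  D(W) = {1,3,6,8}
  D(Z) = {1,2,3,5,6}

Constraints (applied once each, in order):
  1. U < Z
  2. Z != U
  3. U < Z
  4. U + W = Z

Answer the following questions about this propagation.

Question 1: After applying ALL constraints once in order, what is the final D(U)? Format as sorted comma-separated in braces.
Constraint 1 (U < Z) on D(U)={2,4,6,7,8} D(Z)={1,2,3,5,6}: U {2,4,6,7,8}->{2,4}; Z {1,2,3,5,6}->{3,5,6}
Constraint 2 (Z != U) on D(Z)={3,5,6} D(U)={2,4}: no change
Constraint 3 (U < Z) on D(U)={2,4} D(Z)={3,5,6}: no change
Constraint 4 (U + W = Z) on D(U)={2,4} D(W)={1,3,6,8} D(Z)={3,5,6}: W {1,3,6,8}->{1,3}; Z {3,5,6}->{3,5}
So after all 4 constraints: D(U) = {2,4}

Answer: {2,4}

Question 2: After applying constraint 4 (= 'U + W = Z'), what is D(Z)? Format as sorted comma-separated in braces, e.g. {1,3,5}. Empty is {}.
Constraint 1 (U < Z) on D(U)={2,4,6,7,8} D(Z)={1,2,3,5,6}: U {2,4,6,7,8}->{2,4}; Z {1,2,3,5,6}->{3,5,6}
Constraint 2 (Z != U) on D(Z)={3,5,6} D(U)={2,4}: no change
Constraint 3 (U < Z) on D(U)={2,4} D(Z)={3,5,6}: no change
Constraint 4 (U + W = Z) on D(U)={2,4} D(W)={1,3,6,8} D(Z)={3,5,6}: W {1,3,6,8}->{1,3}; Z {3,5,6}->{3,5}
So after constraint 4: D(Z) = {3,5}

Answer: {3,5}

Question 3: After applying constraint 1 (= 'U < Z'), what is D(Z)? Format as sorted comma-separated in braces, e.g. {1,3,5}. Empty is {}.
Answer: {3,5,6}

Derivation:
Constraint 1 (U < Z) on D(U)={2,4,6,7,8} D(Z)={1,2,3,5,6}: U {2,4,6,7,8}->{2,4}; Z {1,2,3,5,6}->{3,5,6}
So after constraint 1: D(Z) = {3,5,6}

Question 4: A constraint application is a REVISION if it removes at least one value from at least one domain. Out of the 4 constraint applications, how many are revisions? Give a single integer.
Answer: 2

Derivation:
Constraint 1 (U < Z) on D(U)={2,4,6,7,8} D(Z)={1,2,3,5,6}: U {2,4,6,7,8}->{2,4}; Z {1,2,3,5,6}->{3,5,6} => REVISION
Constraint 2 (Z != U) on D(Z)={3,5,6} D(U)={2,4}: no change => not a revision
Constraint 3 (U < Z) on D(U)={2,4} D(Z)={3,5,6}: no change => not a revision
Constraint 4 (U + W = Z) on D(U)={2,4} D(W)={1,3,6,8} D(Z)={3,5,6}: W {1,3,6,8}->{1,3}; Z {3,5,6}->{3,5} => REVISION
Total revisions = 2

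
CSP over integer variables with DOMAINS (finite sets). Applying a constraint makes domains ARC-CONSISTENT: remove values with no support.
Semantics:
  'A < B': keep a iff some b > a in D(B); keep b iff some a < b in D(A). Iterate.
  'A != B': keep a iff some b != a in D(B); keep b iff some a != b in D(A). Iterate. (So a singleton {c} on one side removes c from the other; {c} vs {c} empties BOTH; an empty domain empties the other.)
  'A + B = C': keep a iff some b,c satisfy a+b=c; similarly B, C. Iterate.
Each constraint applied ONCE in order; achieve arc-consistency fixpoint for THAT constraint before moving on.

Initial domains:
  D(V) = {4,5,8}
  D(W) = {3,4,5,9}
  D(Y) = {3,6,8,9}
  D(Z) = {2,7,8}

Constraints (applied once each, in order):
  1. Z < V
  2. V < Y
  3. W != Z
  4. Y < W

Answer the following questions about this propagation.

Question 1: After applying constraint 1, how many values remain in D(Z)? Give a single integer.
Answer: 2

Derivation:
Constraint 1 (Z < V) on D(Z)={2,7,8} D(V)={4,5,8}: Z {2,7,8}->{2,7}
So after constraint 1: D(Z)={2,7}, size = 2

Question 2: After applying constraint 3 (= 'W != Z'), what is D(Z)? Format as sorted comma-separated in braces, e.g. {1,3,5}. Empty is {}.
Answer: {2,7}

Derivation:
Constraint 1 (Z < V) on D(Z)={2,7,8} D(V)={4,5,8}: Z {2,7,8}->{2,7}
Constraint 2 (V < Y) on D(V)={4,5,8} D(Y)={3,6,8,9}: Y {3,6,8,9}->{6,8,9}
Constraint 3 (W != Z) on D(W)={3,4,5,9} D(Z)={2,7}: no change
So after constraint 3: D(Z) = {2,7}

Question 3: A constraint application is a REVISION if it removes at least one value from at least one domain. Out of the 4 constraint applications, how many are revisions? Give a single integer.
Answer: 3

Derivation:
Constraint 1 (Z < V) on D(Z)={2,7,8} D(V)={4,5,8}: Z {2,7,8}->{2,7} => REVISION
Constraint 2 (V < Y) on D(V)={4,5,8} D(Y)={3,6,8,9}: Y {3,6,8,9}->{6,8,9} => REVISION
Constraint 3 (W != Z) on D(W)={3,4,5,9} D(Z)={2,7}: no change => not a revision
Constraint 4 (Y < W) on D(Y)={6,8,9} D(W)={3,4,5,9}: Y {6,8,9}->{6,8}; W {3,4,5,9}->{9} => REVISION
Total revisions = 3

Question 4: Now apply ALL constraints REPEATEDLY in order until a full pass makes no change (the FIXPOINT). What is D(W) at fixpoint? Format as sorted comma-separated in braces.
pass 0 (initial): D(W)={3,4,5,9}
pass 1: W {3,4,5,9}->{9}; Y {3,6,8,9}->{6,8}; Z {2,7,8}->{2,7}
pass 2: V {4,5,8}->{4,5}
pass 3: Z {2,7}->{2}
pass 4: no change
Fixpoint after 4 passes: D(W) = {9}

Answer: {9}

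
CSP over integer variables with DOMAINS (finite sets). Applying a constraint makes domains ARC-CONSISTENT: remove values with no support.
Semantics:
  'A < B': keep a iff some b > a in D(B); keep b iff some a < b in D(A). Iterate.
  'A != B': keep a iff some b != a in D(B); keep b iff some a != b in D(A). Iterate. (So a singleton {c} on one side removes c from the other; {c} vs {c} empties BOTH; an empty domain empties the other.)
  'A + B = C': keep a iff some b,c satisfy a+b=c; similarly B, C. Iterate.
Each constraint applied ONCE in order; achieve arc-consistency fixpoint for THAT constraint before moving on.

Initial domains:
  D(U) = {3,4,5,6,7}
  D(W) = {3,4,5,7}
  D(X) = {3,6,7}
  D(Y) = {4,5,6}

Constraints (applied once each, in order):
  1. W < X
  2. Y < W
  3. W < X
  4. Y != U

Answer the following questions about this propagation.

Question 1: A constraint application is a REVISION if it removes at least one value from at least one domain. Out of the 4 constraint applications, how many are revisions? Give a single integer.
Constraint 1 (W < X) on D(W)={3,4,5,7} D(X)={3,6,7}: W {3,4,5,7}->{3,4,5}; X {3,6,7}->{6,7} => REVISION
Constraint 2 (Y < W) on D(Y)={4,5,6} D(W)={3,4,5}: Y {4,5,6}->{4}; W {3,4,5}->{5} => REVISION
Constraint 3 (W < X) on D(W)={5} D(X)={6,7}: no change => not a revision
Constraint 4 (Y != U) on D(Y)={4} D(U)={3,4,5,6,7}: U {3,4,5,6,7}->{3,5,6,7} => REVISION
Total revisions = 3

Answer: 3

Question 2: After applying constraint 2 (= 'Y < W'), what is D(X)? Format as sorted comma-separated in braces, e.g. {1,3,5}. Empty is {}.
Constraint 1 (W < X) on D(W)={3,4,5,7} D(X)={3,6,7}: W {3,4,5,7}->{3,4,5}; X {3,6,7}->{6,7}
Constraint 2 (Y < W) on D(Y)={4,5,6} D(W)={3,4,5}: Y {4,5,6}->{4}; W {3,4,5}->{5}
So after constraint 2: D(X) = {6,7}

Answer: {6,7}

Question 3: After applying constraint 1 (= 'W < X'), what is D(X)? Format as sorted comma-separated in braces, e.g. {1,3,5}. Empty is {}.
Constraint 1 (W < X) on D(W)={3,4,5,7} D(X)={3,6,7}: W {3,4,5,7}->{3,4,5}; X {3,6,7}->{6,7}
So after constraint 1: D(X) = {6,7}

Answer: {6,7}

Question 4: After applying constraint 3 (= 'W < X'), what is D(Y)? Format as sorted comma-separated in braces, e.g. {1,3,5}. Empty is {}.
Answer: {4}

Derivation:
Constraint 1 (W < X) on D(W)={3,4,5,7} D(X)={3,6,7}: W {3,4,5,7}->{3,4,5}; X {3,6,7}->{6,7}
Constraint 2 (Y < W) on D(Y)={4,5,6} D(W)={3,4,5}: Y {4,5,6}->{4}; W {3,4,5}->{5}
Constraint 3 (W < X) on D(W)={5} D(X)={6,7}: no change
So after constraint 3: D(Y) = {4}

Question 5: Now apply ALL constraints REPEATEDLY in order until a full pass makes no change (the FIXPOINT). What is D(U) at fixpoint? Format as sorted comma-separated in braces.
pass 0 (initial): D(U)={3,4,5,6,7}
pass 1: U {3,4,5,6,7}->{3,5,6,7}; W {3,4,5,7}->{5}; X {3,6,7}->{6,7}; Y {4,5,6}->{4}
pass 2: no change
Fixpoint after 2 passes: D(U) = {3,5,6,7}

Answer: {3,5,6,7}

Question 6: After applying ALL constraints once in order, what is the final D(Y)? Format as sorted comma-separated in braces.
Constraint 1 (W < X) on D(W)={3,4,5,7} D(X)={3,6,7}: W {3,4,5,7}->{3,4,5}; X {3,6,7}->{6,7}
Constraint 2 (Y < W) on D(Y)={4,5,6} D(W)={3,4,5}: Y {4,5,6}->{4}; W {3,4,5}->{5}
Constraint 3 (W < X) on D(W)={5} D(X)={6,7}: no change
Constraint 4 (Y != U) on D(Y)={4} D(U)={3,4,5,6,7}: U {3,4,5,6,7}->{3,5,6,7}
So after all 4 constraints: D(Y) = {4}

Answer: {4}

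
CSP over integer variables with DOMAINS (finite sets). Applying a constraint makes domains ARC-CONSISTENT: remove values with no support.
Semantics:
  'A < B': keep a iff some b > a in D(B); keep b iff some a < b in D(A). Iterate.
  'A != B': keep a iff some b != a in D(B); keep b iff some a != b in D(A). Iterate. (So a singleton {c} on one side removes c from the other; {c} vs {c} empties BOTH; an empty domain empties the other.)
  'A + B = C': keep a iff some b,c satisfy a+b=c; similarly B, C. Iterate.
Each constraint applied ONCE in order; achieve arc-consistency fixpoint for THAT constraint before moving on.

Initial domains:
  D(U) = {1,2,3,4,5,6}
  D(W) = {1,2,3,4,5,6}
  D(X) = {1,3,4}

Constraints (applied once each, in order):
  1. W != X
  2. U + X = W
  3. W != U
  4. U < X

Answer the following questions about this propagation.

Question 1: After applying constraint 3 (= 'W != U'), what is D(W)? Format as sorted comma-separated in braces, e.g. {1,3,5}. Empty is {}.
Answer: {2,3,4,5,6}

Derivation:
Constraint 1 (W != X) on D(W)={1,2,3,4,5,6} D(X)={1,3,4}: no change
Constraint 2 (U + X = W) on D(U)={1,2,3,4,5,6} D(X)={1,3,4} D(W)={1,2,3,4,5,6}: U {1,2,3,4,5,6}->{1,2,3,4,5}; W {1,2,3,4,5,6}->{2,3,4,5,6}
Constraint 3 (W != U) on D(W)={2,3,4,5,6} D(U)={1,2,3,4,5}: no change
So after constraint 3: D(W) = {2,3,4,5,6}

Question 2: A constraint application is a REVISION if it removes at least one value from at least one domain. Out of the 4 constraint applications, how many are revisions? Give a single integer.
Constraint 1 (W != X) on D(W)={1,2,3,4,5,6} D(X)={1,3,4}: no change => not a revision
Constraint 2 (U + X = W) on D(U)={1,2,3,4,5,6} D(X)={1,3,4} D(W)={1,2,3,4,5,6}: U {1,2,3,4,5,6}->{1,2,3,4,5}; W {1,2,3,4,5,6}->{2,3,4,5,6} => REVISION
Constraint 3 (W != U) on D(W)={2,3,4,5,6} D(U)={1,2,3,4,5}: no change => not a revision
Constraint 4 (U < X) on D(U)={1,2,3,4,5} D(X)={1,3,4}: U {1,2,3,4,5}->{1,2,3}; X {1,3,4}->{3,4} => REVISION
Total revisions = 2

Answer: 2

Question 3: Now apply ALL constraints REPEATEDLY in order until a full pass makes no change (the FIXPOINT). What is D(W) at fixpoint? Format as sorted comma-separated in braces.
Answer: {4,5,6}

Derivation:
pass 0 (initial): D(W)={1,2,3,4,5,6}
pass 1: U {1,2,3,4,5,6}->{1,2,3}; W {1,2,3,4,5,6}->{2,3,4,5,6}; X {1,3,4}->{3,4}
pass 2: W {2,3,4,5,6}->{4,5,6}
pass 3: no change
Fixpoint after 3 passes: D(W) = {4,5,6}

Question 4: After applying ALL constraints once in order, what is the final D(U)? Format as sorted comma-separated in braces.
Constraint 1 (W != X) on D(W)={1,2,3,4,5,6} D(X)={1,3,4}: no change
Constraint 2 (U + X = W) on D(U)={1,2,3,4,5,6} D(X)={1,3,4} D(W)={1,2,3,4,5,6}: U {1,2,3,4,5,6}->{1,2,3,4,5}; W {1,2,3,4,5,6}->{2,3,4,5,6}
Constraint 3 (W != U) on D(W)={2,3,4,5,6} D(U)={1,2,3,4,5}: no change
Constraint 4 (U < X) on D(U)={1,2,3,4,5} D(X)={1,3,4}: U {1,2,3,4,5}->{1,2,3}; X {1,3,4}->{3,4}
So after all 4 constraints: D(U) = {1,2,3}

Answer: {1,2,3}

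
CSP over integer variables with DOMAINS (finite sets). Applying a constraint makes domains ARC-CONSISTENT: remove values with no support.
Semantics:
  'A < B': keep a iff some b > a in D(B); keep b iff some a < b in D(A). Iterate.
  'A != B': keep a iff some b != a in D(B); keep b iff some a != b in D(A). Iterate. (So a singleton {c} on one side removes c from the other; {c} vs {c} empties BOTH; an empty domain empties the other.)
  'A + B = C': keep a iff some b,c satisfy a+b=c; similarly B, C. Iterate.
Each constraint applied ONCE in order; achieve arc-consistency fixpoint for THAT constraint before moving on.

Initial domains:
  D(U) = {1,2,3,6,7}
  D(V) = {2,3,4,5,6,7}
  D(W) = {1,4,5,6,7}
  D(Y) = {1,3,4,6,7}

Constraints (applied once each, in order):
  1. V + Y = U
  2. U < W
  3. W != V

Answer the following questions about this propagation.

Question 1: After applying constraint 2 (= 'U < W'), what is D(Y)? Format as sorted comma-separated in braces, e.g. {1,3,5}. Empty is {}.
Answer: {1,3,4}

Derivation:
Constraint 1 (V + Y = U) on D(V)={2,3,4,5,6,7} D(Y)={1,3,4,6,7} D(U)={1,2,3,6,7}: V {2,3,4,5,6,7}->{2,3,4,5,6}; Y {1,3,4,6,7}->{1,3,4}; U {1,2,3,6,7}->{3,6,7}
Constraint 2 (U < W) on D(U)={3,6,7} D(W)={1,4,5,6,7}: U {3,6,7}->{3,6}; W {1,4,5,6,7}->{4,5,6,7}
So after constraint 2: D(Y) = {1,3,4}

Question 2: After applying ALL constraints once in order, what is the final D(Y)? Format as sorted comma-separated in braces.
Answer: {1,3,4}

Derivation:
Constraint 1 (V + Y = U) on D(V)={2,3,4,5,6,7} D(Y)={1,3,4,6,7} D(U)={1,2,3,6,7}: V {2,3,4,5,6,7}->{2,3,4,5,6}; Y {1,3,4,6,7}->{1,3,4}; U {1,2,3,6,7}->{3,6,7}
Constraint 2 (U < W) on D(U)={3,6,7} D(W)={1,4,5,6,7}: U {3,6,7}->{3,6}; W {1,4,5,6,7}->{4,5,6,7}
Constraint 3 (W != V) on D(W)={4,5,6,7} D(V)={2,3,4,5,6}: no change
So after all 3 constraints: D(Y) = {1,3,4}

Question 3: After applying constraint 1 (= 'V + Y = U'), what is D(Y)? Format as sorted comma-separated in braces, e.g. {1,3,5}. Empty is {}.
Constraint 1 (V + Y = U) on D(V)={2,3,4,5,6,7} D(Y)={1,3,4,6,7} D(U)={1,2,3,6,7}: V {2,3,4,5,6,7}->{2,3,4,5,6}; Y {1,3,4,6,7}->{1,3,4}; U {1,2,3,6,7}->{3,6,7}
So after constraint 1: D(Y) = {1,3,4}

Answer: {1,3,4}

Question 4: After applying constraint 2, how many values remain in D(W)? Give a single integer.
Constraint 1 (V + Y = U) on D(V)={2,3,4,5,6,7} D(Y)={1,3,4,6,7} D(U)={1,2,3,6,7}: V {2,3,4,5,6,7}->{2,3,4,5,6}; Y {1,3,4,6,7}->{1,3,4}; U {1,2,3,6,7}->{3,6,7}
Constraint 2 (U < W) on D(U)={3,6,7} D(W)={1,4,5,6,7}: U {3,6,7}->{3,6}; W {1,4,5,6,7}->{4,5,6,7}
So after constraint 2: D(W)={4,5,6,7}, size = 4

Answer: 4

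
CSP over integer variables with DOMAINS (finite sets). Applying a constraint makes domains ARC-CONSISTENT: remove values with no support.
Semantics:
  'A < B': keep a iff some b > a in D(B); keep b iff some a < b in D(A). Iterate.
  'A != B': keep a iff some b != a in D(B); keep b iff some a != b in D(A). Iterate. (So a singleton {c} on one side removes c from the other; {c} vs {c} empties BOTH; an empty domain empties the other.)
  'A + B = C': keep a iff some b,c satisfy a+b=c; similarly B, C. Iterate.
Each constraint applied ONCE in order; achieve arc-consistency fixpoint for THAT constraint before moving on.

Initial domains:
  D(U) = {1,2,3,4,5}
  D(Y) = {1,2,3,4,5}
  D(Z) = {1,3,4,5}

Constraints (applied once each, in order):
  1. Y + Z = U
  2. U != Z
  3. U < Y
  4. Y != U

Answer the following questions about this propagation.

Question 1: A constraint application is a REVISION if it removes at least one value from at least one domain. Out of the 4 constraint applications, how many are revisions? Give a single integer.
Constraint 1 (Y + Z = U) on D(Y)={1,2,3,4,5} D(Z)={1,3,4,5} D(U)={1,2,3,4,5}: Y {1,2,3,4,5}->{1,2,3,4}; Z {1,3,4,5}->{1,3,4}; U {1,2,3,4,5}->{2,3,4,5} => REVISION
Constraint 2 (U != Z) on D(U)={2,3,4,5} D(Z)={1,3,4}: no change => not a revision
Constraint 3 (U < Y) on D(U)={2,3,4,5} D(Y)={1,2,3,4}: U {2,3,4,5}->{2,3}; Y {1,2,3,4}->{3,4} => REVISION
Constraint 4 (Y != U) on D(Y)={3,4} D(U)={2,3}: no change => not a revision
Total revisions = 2

Answer: 2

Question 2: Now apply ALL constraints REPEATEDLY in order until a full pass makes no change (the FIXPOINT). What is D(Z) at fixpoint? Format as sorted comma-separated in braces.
pass 0 (initial): D(Z)={1,3,4,5}
pass 1: U {1,2,3,4,5}->{2,3}; Y {1,2,3,4,5}->{3,4}; Z {1,3,4,5}->{1,3,4}
pass 2: U {2,3}->{}; Y {3,4}->{}; Z {1,3,4}->{}
pass 3: no change
Fixpoint after 3 passes: D(Z) = {}

Answer: {}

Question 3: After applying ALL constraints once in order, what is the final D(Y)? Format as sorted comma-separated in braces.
Answer: {3,4}

Derivation:
Constraint 1 (Y + Z = U) on D(Y)={1,2,3,4,5} D(Z)={1,3,4,5} D(U)={1,2,3,4,5}: Y {1,2,3,4,5}->{1,2,3,4}; Z {1,3,4,5}->{1,3,4}; U {1,2,3,4,5}->{2,3,4,5}
Constraint 2 (U != Z) on D(U)={2,3,4,5} D(Z)={1,3,4}: no change
Constraint 3 (U < Y) on D(U)={2,3,4,5} D(Y)={1,2,3,4}: U {2,3,4,5}->{2,3}; Y {1,2,3,4}->{3,4}
Constraint 4 (Y != U) on D(Y)={3,4} D(U)={2,3}: no change
So after all 4 constraints: D(Y) = {3,4}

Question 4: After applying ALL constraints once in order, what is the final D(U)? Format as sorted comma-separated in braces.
Answer: {2,3}

Derivation:
Constraint 1 (Y + Z = U) on D(Y)={1,2,3,4,5} D(Z)={1,3,4,5} D(U)={1,2,3,4,5}: Y {1,2,3,4,5}->{1,2,3,4}; Z {1,3,4,5}->{1,3,4}; U {1,2,3,4,5}->{2,3,4,5}
Constraint 2 (U != Z) on D(U)={2,3,4,5} D(Z)={1,3,4}: no change
Constraint 3 (U < Y) on D(U)={2,3,4,5} D(Y)={1,2,3,4}: U {2,3,4,5}->{2,3}; Y {1,2,3,4}->{3,4}
Constraint 4 (Y != U) on D(Y)={3,4} D(U)={2,3}: no change
So after all 4 constraints: D(U) = {2,3}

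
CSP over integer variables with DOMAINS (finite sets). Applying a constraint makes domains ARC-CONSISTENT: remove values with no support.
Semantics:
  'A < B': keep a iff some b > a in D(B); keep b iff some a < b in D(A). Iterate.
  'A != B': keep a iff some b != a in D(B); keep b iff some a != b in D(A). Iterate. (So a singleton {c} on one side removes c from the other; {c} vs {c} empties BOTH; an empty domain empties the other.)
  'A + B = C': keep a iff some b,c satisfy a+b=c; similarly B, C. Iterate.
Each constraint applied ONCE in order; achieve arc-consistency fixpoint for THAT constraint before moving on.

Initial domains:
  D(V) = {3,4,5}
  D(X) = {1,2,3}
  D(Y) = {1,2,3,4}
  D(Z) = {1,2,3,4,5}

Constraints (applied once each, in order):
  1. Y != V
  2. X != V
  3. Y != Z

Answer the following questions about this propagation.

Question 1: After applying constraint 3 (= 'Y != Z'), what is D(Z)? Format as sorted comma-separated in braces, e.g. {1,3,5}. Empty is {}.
Answer: {1,2,3,4,5}

Derivation:
Constraint 1 (Y != V) on D(Y)={1,2,3,4} D(V)={3,4,5}: no change
Constraint 2 (X != V) on D(X)={1,2,3} D(V)={3,4,5}: no change
Constraint 3 (Y != Z) on D(Y)={1,2,3,4} D(Z)={1,2,3,4,5}: no change
So after constraint 3: D(Z) = {1,2,3,4,5}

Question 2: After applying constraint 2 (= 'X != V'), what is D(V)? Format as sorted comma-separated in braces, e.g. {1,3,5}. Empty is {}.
Answer: {3,4,5}

Derivation:
Constraint 1 (Y != V) on D(Y)={1,2,3,4} D(V)={3,4,5}: no change
Constraint 2 (X != V) on D(X)={1,2,3} D(V)={3,4,5}: no change
So after constraint 2: D(V) = {3,4,5}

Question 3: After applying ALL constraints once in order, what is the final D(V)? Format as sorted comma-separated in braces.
Answer: {3,4,5}

Derivation:
Constraint 1 (Y != V) on D(Y)={1,2,3,4} D(V)={3,4,5}: no change
Constraint 2 (X != V) on D(X)={1,2,3} D(V)={3,4,5}: no change
Constraint 3 (Y != Z) on D(Y)={1,2,3,4} D(Z)={1,2,3,4,5}: no change
So after all 3 constraints: D(V) = {3,4,5}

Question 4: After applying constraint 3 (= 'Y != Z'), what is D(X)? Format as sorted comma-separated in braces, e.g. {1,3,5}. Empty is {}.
Constraint 1 (Y != V) on D(Y)={1,2,3,4} D(V)={3,4,5}: no change
Constraint 2 (X != V) on D(X)={1,2,3} D(V)={3,4,5}: no change
Constraint 3 (Y != Z) on D(Y)={1,2,3,4} D(Z)={1,2,3,4,5}: no change
So after constraint 3: D(X) = {1,2,3}

Answer: {1,2,3}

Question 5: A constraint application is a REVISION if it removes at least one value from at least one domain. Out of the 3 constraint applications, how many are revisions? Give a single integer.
Answer: 0

Derivation:
Constraint 1 (Y != V) on D(Y)={1,2,3,4} D(V)={3,4,5}: no change => not a revision
Constraint 2 (X != V) on D(X)={1,2,3} D(V)={3,4,5}: no change => not a revision
Constraint 3 (Y != Z) on D(Y)={1,2,3,4} D(Z)={1,2,3,4,5}: no change => not a revision
Total revisions = 0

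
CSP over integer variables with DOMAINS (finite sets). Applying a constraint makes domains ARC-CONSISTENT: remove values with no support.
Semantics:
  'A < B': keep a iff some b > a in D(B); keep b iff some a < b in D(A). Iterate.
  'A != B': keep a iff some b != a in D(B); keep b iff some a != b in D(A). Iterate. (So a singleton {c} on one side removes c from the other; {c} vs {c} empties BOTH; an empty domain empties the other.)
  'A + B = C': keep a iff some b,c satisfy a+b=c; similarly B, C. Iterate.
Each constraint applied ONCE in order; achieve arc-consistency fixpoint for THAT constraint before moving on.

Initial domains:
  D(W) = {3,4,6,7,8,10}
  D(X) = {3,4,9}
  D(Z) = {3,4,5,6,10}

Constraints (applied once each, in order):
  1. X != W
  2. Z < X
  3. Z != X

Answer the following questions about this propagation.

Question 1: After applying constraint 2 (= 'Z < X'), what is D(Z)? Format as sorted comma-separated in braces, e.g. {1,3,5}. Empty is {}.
Constraint 1 (X != W) on D(X)={3,4,9} D(W)={3,4,6,7,8,10}: no change
Constraint 2 (Z < X) on D(Z)={3,4,5,6,10} D(X)={3,4,9}: Z {3,4,5,6,10}->{3,4,5,6}; X {3,4,9}->{4,9}
So after constraint 2: D(Z) = {3,4,5,6}

Answer: {3,4,5,6}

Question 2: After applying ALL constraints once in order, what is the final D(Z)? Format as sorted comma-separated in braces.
Answer: {3,4,5,6}

Derivation:
Constraint 1 (X != W) on D(X)={3,4,9} D(W)={3,4,6,7,8,10}: no change
Constraint 2 (Z < X) on D(Z)={3,4,5,6,10} D(X)={3,4,9}: Z {3,4,5,6,10}->{3,4,5,6}; X {3,4,9}->{4,9}
Constraint 3 (Z != X) on D(Z)={3,4,5,6} D(X)={4,9}: no change
So after all 3 constraints: D(Z) = {3,4,5,6}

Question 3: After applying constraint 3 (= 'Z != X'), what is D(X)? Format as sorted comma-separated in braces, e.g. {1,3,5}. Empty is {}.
Answer: {4,9}

Derivation:
Constraint 1 (X != W) on D(X)={3,4,9} D(W)={3,4,6,7,8,10}: no change
Constraint 2 (Z < X) on D(Z)={3,4,5,6,10} D(X)={3,4,9}: Z {3,4,5,6,10}->{3,4,5,6}; X {3,4,9}->{4,9}
Constraint 3 (Z != X) on D(Z)={3,4,5,6} D(X)={4,9}: no change
So after constraint 3: D(X) = {4,9}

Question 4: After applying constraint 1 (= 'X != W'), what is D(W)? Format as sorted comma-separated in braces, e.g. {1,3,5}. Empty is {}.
Constraint 1 (X != W) on D(X)={3,4,9} D(W)={3,4,6,7,8,10}: no change
So after constraint 1: D(W) = {3,4,6,7,8,10}

Answer: {3,4,6,7,8,10}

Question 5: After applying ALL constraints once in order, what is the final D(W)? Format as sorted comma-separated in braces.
Constraint 1 (X != W) on D(X)={3,4,9} D(W)={3,4,6,7,8,10}: no change
Constraint 2 (Z < X) on D(Z)={3,4,5,6,10} D(X)={3,4,9}: Z {3,4,5,6,10}->{3,4,5,6}; X {3,4,9}->{4,9}
Constraint 3 (Z != X) on D(Z)={3,4,5,6} D(X)={4,9}: no change
So after all 3 constraints: D(W) = {3,4,6,7,8,10}

Answer: {3,4,6,7,8,10}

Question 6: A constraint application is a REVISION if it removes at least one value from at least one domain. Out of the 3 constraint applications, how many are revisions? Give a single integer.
Constraint 1 (X != W) on D(X)={3,4,9} D(W)={3,4,6,7,8,10}: no change => not a revision
Constraint 2 (Z < X) on D(Z)={3,4,5,6,10} D(X)={3,4,9}: Z {3,4,5,6,10}->{3,4,5,6}; X {3,4,9}->{4,9} => REVISION
Constraint 3 (Z != X) on D(Z)={3,4,5,6} D(X)={4,9}: no change => not a revision
Total revisions = 1

Answer: 1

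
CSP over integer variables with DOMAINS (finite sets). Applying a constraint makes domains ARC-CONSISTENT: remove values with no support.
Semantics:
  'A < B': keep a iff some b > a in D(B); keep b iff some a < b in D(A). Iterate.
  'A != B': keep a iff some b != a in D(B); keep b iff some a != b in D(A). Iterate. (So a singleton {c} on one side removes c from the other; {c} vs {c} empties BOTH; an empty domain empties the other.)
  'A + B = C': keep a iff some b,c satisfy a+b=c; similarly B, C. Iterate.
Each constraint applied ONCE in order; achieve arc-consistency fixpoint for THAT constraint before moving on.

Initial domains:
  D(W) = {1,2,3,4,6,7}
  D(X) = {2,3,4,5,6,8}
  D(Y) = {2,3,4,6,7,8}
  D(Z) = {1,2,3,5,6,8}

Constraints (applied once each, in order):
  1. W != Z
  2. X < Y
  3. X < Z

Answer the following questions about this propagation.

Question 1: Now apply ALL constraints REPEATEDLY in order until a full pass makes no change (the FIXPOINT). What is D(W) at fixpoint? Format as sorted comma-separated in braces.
Answer: {1,2,3,4,6,7}

Derivation:
pass 0 (initial): D(W)={1,2,3,4,6,7}
pass 1: X {2,3,4,5,6,8}->{2,3,4,5,6}; Y {2,3,4,6,7,8}->{3,4,6,7,8}; Z {1,2,3,5,6,8}->{3,5,6,8}
pass 2: no change
Fixpoint after 2 passes: D(W) = {1,2,3,4,6,7}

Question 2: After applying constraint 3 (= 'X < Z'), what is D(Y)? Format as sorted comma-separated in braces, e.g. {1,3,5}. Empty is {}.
Constraint 1 (W != Z) on D(W)={1,2,3,4,6,7} D(Z)={1,2,3,5,6,8}: no change
Constraint 2 (X < Y) on D(X)={2,3,4,5,6,8} D(Y)={2,3,4,6,7,8}: X {2,3,4,5,6,8}->{2,3,4,5,6}; Y {2,3,4,6,7,8}->{3,4,6,7,8}
Constraint 3 (X < Z) on D(X)={2,3,4,5,6} D(Z)={1,2,3,5,6,8}: Z {1,2,3,5,6,8}->{3,5,6,8}
So after constraint 3: D(Y) = {3,4,6,7,8}

Answer: {3,4,6,7,8}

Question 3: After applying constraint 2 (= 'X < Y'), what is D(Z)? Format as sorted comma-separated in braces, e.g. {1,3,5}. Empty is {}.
Constraint 1 (W != Z) on D(W)={1,2,3,4,6,7} D(Z)={1,2,3,5,6,8}: no change
Constraint 2 (X < Y) on D(X)={2,3,4,5,6,8} D(Y)={2,3,4,6,7,8}: X {2,3,4,5,6,8}->{2,3,4,5,6}; Y {2,3,4,6,7,8}->{3,4,6,7,8}
So after constraint 2: D(Z) = {1,2,3,5,6,8}

Answer: {1,2,3,5,6,8}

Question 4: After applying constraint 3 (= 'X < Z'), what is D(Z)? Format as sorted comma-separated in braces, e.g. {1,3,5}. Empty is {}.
Answer: {3,5,6,8}

Derivation:
Constraint 1 (W != Z) on D(W)={1,2,3,4,6,7} D(Z)={1,2,3,5,6,8}: no change
Constraint 2 (X < Y) on D(X)={2,3,4,5,6,8} D(Y)={2,3,4,6,7,8}: X {2,3,4,5,6,8}->{2,3,4,5,6}; Y {2,3,4,6,7,8}->{3,4,6,7,8}
Constraint 3 (X < Z) on D(X)={2,3,4,5,6} D(Z)={1,2,3,5,6,8}: Z {1,2,3,5,6,8}->{3,5,6,8}
So after constraint 3: D(Z) = {3,5,6,8}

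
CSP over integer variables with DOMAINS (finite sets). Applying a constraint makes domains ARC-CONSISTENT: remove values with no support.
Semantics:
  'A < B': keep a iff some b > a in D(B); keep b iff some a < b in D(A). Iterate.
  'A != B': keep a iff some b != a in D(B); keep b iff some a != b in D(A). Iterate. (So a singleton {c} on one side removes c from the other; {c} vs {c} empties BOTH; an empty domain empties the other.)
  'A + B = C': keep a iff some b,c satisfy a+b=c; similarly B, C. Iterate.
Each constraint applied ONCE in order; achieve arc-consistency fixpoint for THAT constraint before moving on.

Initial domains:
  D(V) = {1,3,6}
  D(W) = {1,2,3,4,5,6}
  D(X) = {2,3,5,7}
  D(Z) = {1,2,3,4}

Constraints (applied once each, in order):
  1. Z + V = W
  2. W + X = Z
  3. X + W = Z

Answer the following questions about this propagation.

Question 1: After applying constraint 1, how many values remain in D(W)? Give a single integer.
Constraint 1 (Z + V = W) on D(Z)={1,2,3,4} D(V)={1,3,6} D(W)={1,2,3,4,5,6}: V {1,3,6}->{1,3}; W {1,2,3,4,5,6}->{2,3,4,5,6}
So after constraint 1: D(W)={2,3,4,5,6}, size = 5

Answer: 5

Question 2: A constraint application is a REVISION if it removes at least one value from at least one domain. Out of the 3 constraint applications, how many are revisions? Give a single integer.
Answer: 2

Derivation:
Constraint 1 (Z + V = W) on D(Z)={1,2,3,4} D(V)={1,3,6} D(W)={1,2,3,4,5,6}: V {1,3,6}->{1,3}; W {1,2,3,4,5,6}->{2,3,4,5,6} => REVISION
Constraint 2 (W + X = Z) on D(W)={2,3,4,5,6} D(X)={2,3,5,7} D(Z)={1,2,3,4}: W {2,3,4,5,6}->{2}; X {2,3,5,7}->{2}; Z {1,2,3,4}->{4} => REVISION
Constraint 3 (X + W = Z) on D(X)={2} D(W)={2} D(Z)={4}: no change => not a revision
Total revisions = 2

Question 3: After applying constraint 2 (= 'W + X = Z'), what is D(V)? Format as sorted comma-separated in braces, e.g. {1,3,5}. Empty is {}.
Answer: {1,3}

Derivation:
Constraint 1 (Z + V = W) on D(Z)={1,2,3,4} D(V)={1,3,6} D(W)={1,2,3,4,5,6}: V {1,3,6}->{1,3}; W {1,2,3,4,5,6}->{2,3,4,5,6}
Constraint 2 (W + X = Z) on D(W)={2,3,4,5,6} D(X)={2,3,5,7} D(Z)={1,2,3,4}: W {2,3,4,5,6}->{2}; X {2,3,5,7}->{2}; Z {1,2,3,4}->{4}
So after constraint 2: D(V) = {1,3}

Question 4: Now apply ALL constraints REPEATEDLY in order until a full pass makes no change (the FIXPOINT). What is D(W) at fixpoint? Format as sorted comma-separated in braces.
pass 0 (initial): D(W)={1,2,3,4,5,6}
pass 1: V {1,3,6}->{1,3}; W {1,2,3,4,5,6}->{2}; X {2,3,5,7}->{2}; Z {1,2,3,4}->{4}
pass 2: V {1,3}->{}; W {2}->{}; X {2}->{}; Z {4}->{}
pass 3: no change
Fixpoint after 3 passes: D(W) = {}

Answer: {}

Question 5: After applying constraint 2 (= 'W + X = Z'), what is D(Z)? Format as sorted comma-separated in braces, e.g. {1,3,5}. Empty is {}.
Constraint 1 (Z + V = W) on D(Z)={1,2,3,4} D(V)={1,3,6} D(W)={1,2,3,4,5,6}: V {1,3,6}->{1,3}; W {1,2,3,4,5,6}->{2,3,4,5,6}
Constraint 2 (W + X = Z) on D(W)={2,3,4,5,6} D(X)={2,3,5,7} D(Z)={1,2,3,4}: W {2,3,4,5,6}->{2}; X {2,3,5,7}->{2}; Z {1,2,3,4}->{4}
So after constraint 2: D(Z) = {4}

Answer: {4}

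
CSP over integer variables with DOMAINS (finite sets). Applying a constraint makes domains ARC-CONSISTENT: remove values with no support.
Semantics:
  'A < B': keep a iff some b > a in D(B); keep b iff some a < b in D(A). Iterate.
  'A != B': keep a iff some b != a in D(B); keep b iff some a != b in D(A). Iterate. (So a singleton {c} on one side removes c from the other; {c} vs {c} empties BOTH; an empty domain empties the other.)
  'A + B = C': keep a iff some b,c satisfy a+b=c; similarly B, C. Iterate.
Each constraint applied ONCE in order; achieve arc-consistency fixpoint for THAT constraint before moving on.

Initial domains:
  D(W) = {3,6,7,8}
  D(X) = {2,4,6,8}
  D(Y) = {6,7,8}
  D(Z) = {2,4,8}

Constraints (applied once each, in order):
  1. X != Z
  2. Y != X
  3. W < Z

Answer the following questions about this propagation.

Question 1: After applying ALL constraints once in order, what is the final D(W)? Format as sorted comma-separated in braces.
Answer: {3,6,7}

Derivation:
Constraint 1 (X != Z) on D(X)={2,4,6,8} D(Z)={2,4,8}: no change
Constraint 2 (Y != X) on D(Y)={6,7,8} D(X)={2,4,6,8}: no change
Constraint 3 (W < Z) on D(W)={3,6,7,8} D(Z)={2,4,8}: W {3,6,7,8}->{3,6,7}; Z {2,4,8}->{4,8}
So after all 3 constraints: D(W) = {3,6,7}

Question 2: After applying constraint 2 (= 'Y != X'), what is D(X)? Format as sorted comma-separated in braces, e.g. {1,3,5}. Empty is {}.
Answer: {2,4,6,8}

Derivation:
Constraint 1 (X != Z) on D(X)={2,4,6,8} D(Z)={2,4,8}: no change
Constraint 2 (Y != X) on D(Y)={6,7,8} D(X)={2,4,6,8}: no change
So after constraint 2: D(X) = {2,4,6,8}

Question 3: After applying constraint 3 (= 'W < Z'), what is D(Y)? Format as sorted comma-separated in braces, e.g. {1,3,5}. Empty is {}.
Answer: {6,7,8}

Derivation:
Constraint 1 (X != Z) on D(X)={2,4,6,8} D(Z)={2,4,8}: no change
Constraint 2 (Y != X) on D(Y)={6,7,8} D(X)={2,4,6,8}: no change
Constraint 3 (W < Z) on D(W)={3,6,7,8} D(Z)={2,4,8}: W {3,6,7,8}->{3,6,7}; Z {2,4,8}->{4,8}
So after constraint 3: D(Y) = {6,7,8}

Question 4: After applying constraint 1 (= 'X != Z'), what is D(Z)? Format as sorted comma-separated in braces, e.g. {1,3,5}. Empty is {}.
Constraint 1 (X != Z) on D(X)={2,4,6,8} D(Z)={2,4,8}: no change
So after constraint 1: D(Z) = {2,4,8}

Answer: {2,4,8}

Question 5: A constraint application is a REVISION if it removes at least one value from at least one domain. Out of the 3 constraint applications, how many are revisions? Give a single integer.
Constraint 1 (X != Z) on D(X)={2,4,6,8} D(Z)={2,4,8}: no change => not a revision
Constraint 2 (Y != X) on D(Y)={6,7,8} D(X)={2,4,6,8}: no change => not a revision
Constraint 3 (W < Z) on D(W)={3,6,7,8} D(Z)={2,4,8}: W {3,6,7,8}->{3,6,7}; Z {2,4,8}->{4,8} => REVISION
Total revisions = 1

Answer: 1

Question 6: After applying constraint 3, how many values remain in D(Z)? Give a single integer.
Constraint 1 (X != Z) on D(X)={2,4,6,8} D(Z)={2,4,8}: no change
Constraint 2 (Y != X) on D(Y)={6,7,8} D(X)={2,4,6,8}: no change
Constraint 3 (W < Z) on D(W)={3,6,7,8} D(Z)={2,4,8}: W {3,6,7,8}->{3,6,7}; Z {2,4,8}->{4,8}
So after constraint 3: D(Z)={4,8}, size = 2

Answer: 2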